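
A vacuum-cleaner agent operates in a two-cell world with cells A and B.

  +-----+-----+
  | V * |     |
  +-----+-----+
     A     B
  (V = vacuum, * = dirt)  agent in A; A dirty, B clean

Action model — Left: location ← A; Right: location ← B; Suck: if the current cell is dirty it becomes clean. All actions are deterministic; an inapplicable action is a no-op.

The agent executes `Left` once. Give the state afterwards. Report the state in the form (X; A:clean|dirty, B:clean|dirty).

start: (A; A:dirty, B:clean)
1) do Left; now (A; A:dirty, B:clean)

(A; A:dirty, B:clean)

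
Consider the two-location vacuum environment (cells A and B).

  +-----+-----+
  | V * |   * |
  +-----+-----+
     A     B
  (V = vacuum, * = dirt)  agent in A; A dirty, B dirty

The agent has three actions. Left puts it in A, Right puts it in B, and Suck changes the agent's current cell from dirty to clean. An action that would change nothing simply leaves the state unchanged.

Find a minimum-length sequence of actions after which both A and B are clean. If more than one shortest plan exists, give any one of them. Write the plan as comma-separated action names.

1. Suck → loc=A A=clean B=dirty
2. Right → loc=B A=clean B=dirty
3. Suck → loc=B A=clean B=clean
min 3: Suck A + move + Suck B

Suck, Right, Suck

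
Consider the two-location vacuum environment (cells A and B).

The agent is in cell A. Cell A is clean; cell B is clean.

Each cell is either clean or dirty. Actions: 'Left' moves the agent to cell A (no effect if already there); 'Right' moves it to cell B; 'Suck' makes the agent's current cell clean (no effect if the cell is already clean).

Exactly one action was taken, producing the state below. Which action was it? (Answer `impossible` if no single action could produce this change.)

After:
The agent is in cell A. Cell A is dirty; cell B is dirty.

impossible

try  Left: loc=A A=clean B=clean
try Right: loc=B A=clean B=clean
try  Suck: loc=A A=clean B=clean
no single action produces the after-state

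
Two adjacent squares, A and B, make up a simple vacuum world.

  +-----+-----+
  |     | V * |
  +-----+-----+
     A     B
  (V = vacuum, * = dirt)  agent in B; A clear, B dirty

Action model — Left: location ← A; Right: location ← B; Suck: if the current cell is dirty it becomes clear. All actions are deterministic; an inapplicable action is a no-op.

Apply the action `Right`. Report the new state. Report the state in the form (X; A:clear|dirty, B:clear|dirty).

(B; A:clear, B:dirty)

start: (B; A:clear, B:dirty)
step 1/1 (Right): (B; A:clear, B:dirty)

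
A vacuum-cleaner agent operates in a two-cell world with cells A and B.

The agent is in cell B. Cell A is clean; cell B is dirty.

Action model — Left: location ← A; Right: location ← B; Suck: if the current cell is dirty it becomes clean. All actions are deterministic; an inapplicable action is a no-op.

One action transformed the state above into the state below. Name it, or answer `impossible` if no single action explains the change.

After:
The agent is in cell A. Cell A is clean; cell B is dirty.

try  Left: in A — A clean, B dirty  ← match
try Right: in B — A clean, B dirty
try  Suck: in B — A clean, B clean

Left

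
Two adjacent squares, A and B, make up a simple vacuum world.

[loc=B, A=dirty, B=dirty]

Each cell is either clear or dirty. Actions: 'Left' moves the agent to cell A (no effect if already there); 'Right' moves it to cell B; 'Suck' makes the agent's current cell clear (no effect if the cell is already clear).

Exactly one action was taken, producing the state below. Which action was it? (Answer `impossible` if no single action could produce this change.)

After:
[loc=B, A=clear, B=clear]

try  Left: (A; A:dirty, B:dirty)
try Right: (B; A:dirty, B:dirty)
try  Suck: (B; A:dirty, B:clear)
no single action produces the after-state

impossible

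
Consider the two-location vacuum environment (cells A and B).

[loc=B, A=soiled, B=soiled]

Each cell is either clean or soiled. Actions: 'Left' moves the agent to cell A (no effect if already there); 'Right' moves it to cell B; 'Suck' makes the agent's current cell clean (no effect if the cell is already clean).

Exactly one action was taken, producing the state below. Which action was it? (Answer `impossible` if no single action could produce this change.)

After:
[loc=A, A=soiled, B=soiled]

try  Left: <A|soiled|soiled>  ← match
try Right: <B|soiled|soiled>
try  Suck: <B|soiled|clean>

Left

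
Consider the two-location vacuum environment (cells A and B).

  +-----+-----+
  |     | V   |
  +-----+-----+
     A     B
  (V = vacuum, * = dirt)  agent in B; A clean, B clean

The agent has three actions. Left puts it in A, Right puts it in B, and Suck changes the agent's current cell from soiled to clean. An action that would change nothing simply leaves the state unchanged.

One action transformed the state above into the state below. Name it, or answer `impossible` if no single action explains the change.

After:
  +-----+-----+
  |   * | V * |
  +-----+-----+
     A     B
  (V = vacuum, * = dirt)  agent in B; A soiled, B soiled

try  Left: loc=A A=clean B=clean
try Right: loc=B A=clean B=clean
try  Suck: loc=B A=clean B=clean
no single action produces the after-state

impossible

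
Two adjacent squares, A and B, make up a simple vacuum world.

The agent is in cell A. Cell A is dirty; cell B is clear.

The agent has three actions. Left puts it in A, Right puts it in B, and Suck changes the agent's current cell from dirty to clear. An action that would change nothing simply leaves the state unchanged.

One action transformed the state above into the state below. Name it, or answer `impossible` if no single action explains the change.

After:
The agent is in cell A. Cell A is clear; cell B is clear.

Suck

try  Left: (A; A:dirty, B:clear)
try Right: (B; A:dirty, B:clear)
try  Suck: (A; A:clear, B:clear)  ← match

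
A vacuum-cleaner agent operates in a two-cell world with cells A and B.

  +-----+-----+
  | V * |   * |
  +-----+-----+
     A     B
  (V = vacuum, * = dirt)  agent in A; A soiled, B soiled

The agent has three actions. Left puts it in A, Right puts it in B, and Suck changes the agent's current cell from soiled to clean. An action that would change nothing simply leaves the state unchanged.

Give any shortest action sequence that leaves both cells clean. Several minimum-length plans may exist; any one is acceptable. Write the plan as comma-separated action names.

Suck, Right, Suck

step 1/3 (Suck): loc=A A=clean B=soiled
step 2/3 (Right): loc=B A=clean B=soiled
step 3/3 (Suck): loc=B A=clean B=clean
min 3: Suck A + move + Suck B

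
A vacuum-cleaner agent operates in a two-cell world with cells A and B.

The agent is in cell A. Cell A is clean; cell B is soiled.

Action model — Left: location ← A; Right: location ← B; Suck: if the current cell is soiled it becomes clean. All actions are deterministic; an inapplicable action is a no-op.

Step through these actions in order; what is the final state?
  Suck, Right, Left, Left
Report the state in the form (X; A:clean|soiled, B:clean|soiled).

1. Suck → (A; A:clean, B:soiled)
2. Right → (B; A:clean, B:soiled)
3. Left → (A; A:clean, B:soiled)
4. Left → (A; A:clean, B:soiled)

(A; A:clean, B:soiled)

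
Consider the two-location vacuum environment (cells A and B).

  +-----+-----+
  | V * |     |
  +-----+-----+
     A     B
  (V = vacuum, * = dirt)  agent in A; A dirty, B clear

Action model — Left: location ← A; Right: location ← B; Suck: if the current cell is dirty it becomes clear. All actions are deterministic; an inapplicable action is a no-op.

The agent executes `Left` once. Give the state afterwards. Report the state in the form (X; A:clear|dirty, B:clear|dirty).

(A; A:dirty, B:clear)

start: (A; A:dirty, B:clear)
Left (#1): (A; A:dirty, B:clear)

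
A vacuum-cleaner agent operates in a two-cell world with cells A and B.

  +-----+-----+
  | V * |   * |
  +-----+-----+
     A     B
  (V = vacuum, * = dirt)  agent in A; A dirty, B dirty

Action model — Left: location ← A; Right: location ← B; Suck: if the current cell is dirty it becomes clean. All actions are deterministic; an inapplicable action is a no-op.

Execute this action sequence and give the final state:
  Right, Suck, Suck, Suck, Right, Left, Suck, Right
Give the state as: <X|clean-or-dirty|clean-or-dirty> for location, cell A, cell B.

<B|clean|clean>

t=1 Right ⇒ <B|dirty|dirty>
t=2 Suck ⇒ <B|dirty|clean>
t=3 Suck ⇒ <B|dirty|clean>
t=4 Suck ⇒ <B|dirty|clean>
t=5 Right ⇒ <B|dirty|clean>
t=6 Left ⇒ <A|dirty|clean>
t=7 Suck ⇒ <A|clean|clean>
t=8 Right ⇒ <B|clean|clean>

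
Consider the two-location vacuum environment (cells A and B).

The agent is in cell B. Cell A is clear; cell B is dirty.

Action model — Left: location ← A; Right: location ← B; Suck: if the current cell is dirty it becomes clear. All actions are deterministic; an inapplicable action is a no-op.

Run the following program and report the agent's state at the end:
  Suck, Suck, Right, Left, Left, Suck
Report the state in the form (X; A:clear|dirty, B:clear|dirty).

(A; A:clear, B:clear)

Suck (#1): (B; A:clear, B:clear)
Suck (#2): (B; A:clear, B:clear)
Right (#3): (B; A:clear, B:clear)
Left (#4): (A; A:clear, B:clear)
Left (#5): (A; A:clear, B:clear)
Suck (#6): (A; A:clear, B:clear)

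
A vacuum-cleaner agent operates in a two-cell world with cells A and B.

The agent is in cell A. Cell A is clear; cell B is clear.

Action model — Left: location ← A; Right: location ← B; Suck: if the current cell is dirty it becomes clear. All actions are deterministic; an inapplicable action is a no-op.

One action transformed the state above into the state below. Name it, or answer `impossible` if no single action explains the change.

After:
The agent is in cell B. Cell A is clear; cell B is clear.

try  Left: in A — A clear, B clear
try Right: in B — A clear, B clear  ← match
try  Suck: in A — A clear, B clear

Right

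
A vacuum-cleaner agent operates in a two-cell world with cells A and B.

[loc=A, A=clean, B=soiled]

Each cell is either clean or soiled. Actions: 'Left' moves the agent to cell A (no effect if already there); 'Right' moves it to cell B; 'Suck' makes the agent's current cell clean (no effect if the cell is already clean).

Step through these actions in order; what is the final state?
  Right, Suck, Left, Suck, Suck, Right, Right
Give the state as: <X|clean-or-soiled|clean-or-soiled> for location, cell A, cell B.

<B|clean|clean>

1) do Right; now <B|clean|soiled>
2) do Suck; now <B|clean|clean>
3) do Left; now <A|clean|clean>
4) do Suck; now <A|clean|clean>
5) do Suck; now <A|clean|clean>
6) do Right; now <B|clean|clean>
7) do Right; now <B|clean|clean>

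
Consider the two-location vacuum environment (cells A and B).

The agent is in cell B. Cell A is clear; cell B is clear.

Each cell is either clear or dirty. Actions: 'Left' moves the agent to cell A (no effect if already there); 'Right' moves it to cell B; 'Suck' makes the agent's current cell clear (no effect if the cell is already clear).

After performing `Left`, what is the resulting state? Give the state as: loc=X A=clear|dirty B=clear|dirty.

start: loc=B A=clear B=clear
1. Left → loc=A A=clear B=clear

loc=A A=clear B=clear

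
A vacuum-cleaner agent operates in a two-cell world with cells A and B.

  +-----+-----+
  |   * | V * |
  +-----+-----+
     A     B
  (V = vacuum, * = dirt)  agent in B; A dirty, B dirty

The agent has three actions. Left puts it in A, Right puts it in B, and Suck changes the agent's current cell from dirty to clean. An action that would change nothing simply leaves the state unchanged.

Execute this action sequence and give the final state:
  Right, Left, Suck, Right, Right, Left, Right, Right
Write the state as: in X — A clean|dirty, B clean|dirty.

in B — A clean, B dirty

Right (#1): in B — A dirty, B dirty
Left (#2): in A — A dirty, B dirty
Suck (#3): in A — A clean, B dirty
Right (#4): in B — A clean, B dirty
Right (#5): in B — A clean, B dirty
Left (#6): in A — A clean, B dirty
Right (#7): in B — A clean, B dirty
Right (#8): in B — A clean, B dirty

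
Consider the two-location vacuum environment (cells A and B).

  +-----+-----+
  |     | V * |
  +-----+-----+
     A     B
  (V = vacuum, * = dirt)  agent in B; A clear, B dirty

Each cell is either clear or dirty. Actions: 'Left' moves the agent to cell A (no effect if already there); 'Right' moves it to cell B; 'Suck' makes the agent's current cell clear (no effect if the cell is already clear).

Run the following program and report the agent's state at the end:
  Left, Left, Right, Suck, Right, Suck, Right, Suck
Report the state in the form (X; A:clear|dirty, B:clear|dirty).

1. Left → (A; A:clear, B:dirty)
2. Left → (A; A:clear, B:dirty)
3. Right → (B; A:clear, B:dirty)
4. Suck → (B; A:clear, B:clear)
5. Right → (B; A:clear, B:clear)
6. Suck → (B; A:clear, B:clear)
7. Right → (B; A:clear, B:clear)
8. Suck → (B; A:clear, B:clear)

(B; A:clear, B:clear)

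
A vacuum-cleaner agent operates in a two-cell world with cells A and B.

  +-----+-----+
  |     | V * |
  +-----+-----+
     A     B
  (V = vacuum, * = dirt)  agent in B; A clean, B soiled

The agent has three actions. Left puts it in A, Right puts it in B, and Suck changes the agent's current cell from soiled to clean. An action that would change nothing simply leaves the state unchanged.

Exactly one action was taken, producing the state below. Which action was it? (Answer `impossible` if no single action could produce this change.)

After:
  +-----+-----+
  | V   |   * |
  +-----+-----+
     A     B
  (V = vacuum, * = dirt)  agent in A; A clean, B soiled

Left

try  Left: (A; A:clean, B:soiled)  ← match
try Right: (B; A:clean, B:soiled)
try  Suck: (B; A:clean, B:clean)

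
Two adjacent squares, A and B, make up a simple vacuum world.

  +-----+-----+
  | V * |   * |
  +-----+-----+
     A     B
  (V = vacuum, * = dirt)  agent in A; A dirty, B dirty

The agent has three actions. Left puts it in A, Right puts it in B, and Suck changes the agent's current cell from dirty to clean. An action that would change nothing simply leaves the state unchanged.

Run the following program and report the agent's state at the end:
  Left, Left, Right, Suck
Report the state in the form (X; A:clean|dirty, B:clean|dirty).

(B; A:dirty, B:clean)

step 1/4 (Left): (A; A:dirty, B:dirty)
step 2/4 (Left): (A; A:dirty, B:dirty)
step 3/4 (Right): (B; A:dirty, B:dirty)
step 4/4 (Suck): (B; A:dirty, B:clean)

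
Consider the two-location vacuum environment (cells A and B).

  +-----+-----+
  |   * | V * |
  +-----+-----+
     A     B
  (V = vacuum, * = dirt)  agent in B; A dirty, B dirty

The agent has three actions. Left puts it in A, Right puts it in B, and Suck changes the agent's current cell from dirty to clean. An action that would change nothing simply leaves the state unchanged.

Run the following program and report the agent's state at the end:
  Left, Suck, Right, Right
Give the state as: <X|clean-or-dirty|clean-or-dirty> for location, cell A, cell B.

[1] after Left: <A|dirty|dirty>
[2] after Suck: <A|clean|dirty>
[3] after Right: <B|clean|dirty>
[4] after Right: <B|clean|dirty>

<B|clean|dirty>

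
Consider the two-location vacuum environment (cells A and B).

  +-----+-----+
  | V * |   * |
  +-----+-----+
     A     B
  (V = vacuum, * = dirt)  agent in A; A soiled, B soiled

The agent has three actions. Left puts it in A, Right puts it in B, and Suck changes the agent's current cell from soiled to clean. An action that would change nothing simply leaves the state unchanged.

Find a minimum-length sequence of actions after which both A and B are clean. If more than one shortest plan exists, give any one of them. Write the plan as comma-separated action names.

Suck (#1): in A — A clean, B soiled
Right (#2): in B — A clean, B soiled
Suck (#3): in B — A clean, B clean
min 3: Suck A + move + Suck B

Suck, Right, Suck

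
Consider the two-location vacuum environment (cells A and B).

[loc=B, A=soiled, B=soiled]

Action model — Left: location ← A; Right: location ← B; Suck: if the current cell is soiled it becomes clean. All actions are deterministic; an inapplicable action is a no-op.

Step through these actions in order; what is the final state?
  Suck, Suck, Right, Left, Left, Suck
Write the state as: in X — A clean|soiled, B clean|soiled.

in A — A clean, B clean

1) do Suck; now in B — A soiled, B clean
2) do Suck; now in B — A soiled, B clean
3) do Right; now in B — A soiled, B clean
4) do Left; now in A — A soiled, B clean
5) do Left; now in A — A soiled, B clean
6) do Suck; now in A — A clean, B clean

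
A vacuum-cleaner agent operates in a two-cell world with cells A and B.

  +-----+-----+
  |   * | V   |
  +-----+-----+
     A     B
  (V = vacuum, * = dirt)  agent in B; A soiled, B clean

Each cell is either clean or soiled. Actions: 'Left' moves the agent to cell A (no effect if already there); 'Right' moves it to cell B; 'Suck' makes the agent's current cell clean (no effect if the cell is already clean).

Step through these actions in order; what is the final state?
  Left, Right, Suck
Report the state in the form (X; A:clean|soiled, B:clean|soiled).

(B; A:soiled, B:clean)

Left (#1): (A; A:soiled, B:clean)
Right (#2): (B; A:soiled, B:clean)
Suck (#3): (B; A:soiled, B:clean)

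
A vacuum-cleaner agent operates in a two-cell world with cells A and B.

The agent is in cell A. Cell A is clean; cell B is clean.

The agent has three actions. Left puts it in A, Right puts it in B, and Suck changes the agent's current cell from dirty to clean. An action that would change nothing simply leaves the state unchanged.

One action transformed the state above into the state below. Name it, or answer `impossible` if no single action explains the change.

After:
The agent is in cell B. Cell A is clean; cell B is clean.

try  Left: in A — A clean, B clean
try Right: in B — A clean, B clean  ← match
try  Suck: in A — A clean, B clean

Right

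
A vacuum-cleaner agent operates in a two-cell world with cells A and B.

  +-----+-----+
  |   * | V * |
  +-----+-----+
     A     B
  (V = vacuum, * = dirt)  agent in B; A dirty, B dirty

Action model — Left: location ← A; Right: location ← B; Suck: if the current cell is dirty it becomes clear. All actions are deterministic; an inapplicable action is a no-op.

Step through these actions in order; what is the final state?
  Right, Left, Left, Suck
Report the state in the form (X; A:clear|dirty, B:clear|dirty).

(A; A:clear, B:dirty)

Right (#1): (B; A:dirty, B:dirty)
Left (#2): (A; A:dirty, B:dirty)
Left (#3): (A; A:dirty, B:dirty)
Suck (#4): (A; A:clear, B:dirty)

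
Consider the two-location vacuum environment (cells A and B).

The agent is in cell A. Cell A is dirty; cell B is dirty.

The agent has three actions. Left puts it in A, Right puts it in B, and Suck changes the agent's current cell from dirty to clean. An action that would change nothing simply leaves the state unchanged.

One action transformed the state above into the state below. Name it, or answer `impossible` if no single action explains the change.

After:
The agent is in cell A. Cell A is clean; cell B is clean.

impossible

try  Left: in A — A dirty, B dirty
try Right: in B — A dirty, B dirty
try  Suck: in A — A clean, B dirty
no single action produces the after-state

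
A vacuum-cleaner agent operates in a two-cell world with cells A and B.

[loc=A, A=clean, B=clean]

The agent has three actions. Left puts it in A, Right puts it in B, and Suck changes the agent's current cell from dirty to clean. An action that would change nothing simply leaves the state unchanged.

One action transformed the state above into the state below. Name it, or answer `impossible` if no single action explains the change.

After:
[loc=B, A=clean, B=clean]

Right

try  Left: loc=A A=clean B=clean
try Right: loc=B A=clean B=clean  ← match
try  Suck: loc=A A=clean B=clean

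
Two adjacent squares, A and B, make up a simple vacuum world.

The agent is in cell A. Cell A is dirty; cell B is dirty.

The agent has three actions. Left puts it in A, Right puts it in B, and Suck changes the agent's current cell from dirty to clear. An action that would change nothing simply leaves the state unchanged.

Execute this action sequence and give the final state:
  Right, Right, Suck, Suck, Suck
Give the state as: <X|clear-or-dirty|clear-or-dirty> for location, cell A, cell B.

t=1 Right ⇒ <B|dirty|dirty>
t=2 Right ⇒ <B|dirty|dirty>
t=3 Suck ⇒ <B|dirty|clear>
t=4 Suck ⇒ <B|dirty|clear>
t=5 Suck ⇒ <B|dirty|clear>

<B|dirty|clear>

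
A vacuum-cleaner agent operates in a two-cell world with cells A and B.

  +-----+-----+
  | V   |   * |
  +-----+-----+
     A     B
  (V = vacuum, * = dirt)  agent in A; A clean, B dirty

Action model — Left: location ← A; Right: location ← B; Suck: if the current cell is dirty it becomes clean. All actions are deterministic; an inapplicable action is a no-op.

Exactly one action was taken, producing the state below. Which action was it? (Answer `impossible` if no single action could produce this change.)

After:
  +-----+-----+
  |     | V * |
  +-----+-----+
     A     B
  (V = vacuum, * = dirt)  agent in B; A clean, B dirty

try  Left: (A; A:clean, B:dirty)
try Right: (B; A:clean, B:dirty)  ← match
try  Suck: (A; A:clean, B:dirty)

Right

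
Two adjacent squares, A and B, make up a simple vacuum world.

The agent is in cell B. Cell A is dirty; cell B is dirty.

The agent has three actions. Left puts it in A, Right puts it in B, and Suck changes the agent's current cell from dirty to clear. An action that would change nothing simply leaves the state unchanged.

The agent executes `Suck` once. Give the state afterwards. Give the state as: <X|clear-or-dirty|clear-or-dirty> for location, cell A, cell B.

<B|dirty|clear>

start: <B|dirty|dirty>
[1] after Suck: <B|dirty|clear>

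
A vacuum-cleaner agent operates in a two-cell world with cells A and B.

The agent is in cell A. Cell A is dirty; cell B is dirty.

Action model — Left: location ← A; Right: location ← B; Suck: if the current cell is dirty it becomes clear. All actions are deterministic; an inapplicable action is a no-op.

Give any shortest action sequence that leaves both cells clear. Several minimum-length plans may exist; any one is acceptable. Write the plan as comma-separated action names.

1) do Suck; now in A — A clear, B dirty
2) do Right; now in B — A clear, B dirty
3) do Suck; now in B — A clear, B clear
min 3: Suck A + move + Suck B

Suck, Right, Suck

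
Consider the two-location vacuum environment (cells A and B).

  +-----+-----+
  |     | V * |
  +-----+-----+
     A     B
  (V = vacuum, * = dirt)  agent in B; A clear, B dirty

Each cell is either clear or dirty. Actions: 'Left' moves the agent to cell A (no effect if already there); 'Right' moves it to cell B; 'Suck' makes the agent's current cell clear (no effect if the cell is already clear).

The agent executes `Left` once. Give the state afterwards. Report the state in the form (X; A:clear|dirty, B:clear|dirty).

start: (B; A:clear, B:dirty)
Left (#1): (A; A:clear, B:dirty)

(A; A:clear, B:dirty)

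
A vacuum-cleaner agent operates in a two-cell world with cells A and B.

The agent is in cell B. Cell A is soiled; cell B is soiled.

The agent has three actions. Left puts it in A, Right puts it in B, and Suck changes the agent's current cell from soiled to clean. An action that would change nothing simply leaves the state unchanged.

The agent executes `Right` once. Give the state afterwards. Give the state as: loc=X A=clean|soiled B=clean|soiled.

start: loc=B A=soiled B=soiled
step 1/1 (Right): loc=B A=soiled B=soiled

loc=B A=soiled B=soiled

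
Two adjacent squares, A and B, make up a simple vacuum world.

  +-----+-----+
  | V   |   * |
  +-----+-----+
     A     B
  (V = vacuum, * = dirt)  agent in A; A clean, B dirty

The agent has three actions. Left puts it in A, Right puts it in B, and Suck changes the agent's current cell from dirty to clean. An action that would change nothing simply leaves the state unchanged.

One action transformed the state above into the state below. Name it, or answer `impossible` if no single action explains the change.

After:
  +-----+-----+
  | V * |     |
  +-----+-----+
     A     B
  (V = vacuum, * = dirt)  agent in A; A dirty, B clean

impossible

try  Left: (A; A:clean, B:dirty)
try Right: (B; A:clean, B:dirty)
try  Suck: (A; A:clean, B:dirty)
no single action produces the after-state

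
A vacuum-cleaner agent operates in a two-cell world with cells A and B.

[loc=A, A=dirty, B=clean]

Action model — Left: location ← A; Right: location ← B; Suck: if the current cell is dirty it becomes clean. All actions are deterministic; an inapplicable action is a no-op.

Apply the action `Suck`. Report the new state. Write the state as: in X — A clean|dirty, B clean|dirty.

start: in A — A dirty, B clean
t=1 Suck ⇒ in A — A clean, B clean

in A — A clean, B clean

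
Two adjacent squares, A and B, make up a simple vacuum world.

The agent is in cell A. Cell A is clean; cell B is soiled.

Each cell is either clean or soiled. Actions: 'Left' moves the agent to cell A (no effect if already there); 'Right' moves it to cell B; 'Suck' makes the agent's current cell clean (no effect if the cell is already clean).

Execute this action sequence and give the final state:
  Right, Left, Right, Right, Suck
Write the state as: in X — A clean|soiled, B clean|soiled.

in B — A clean, B clean

1. Right → in B — A clean, B soiled
2. Left → in A — A clean, B soiled
3. Right → in B — A clean, B soiled
4. Right → in B — A clean, B soiled
5. Suck → in B — A clean, B clean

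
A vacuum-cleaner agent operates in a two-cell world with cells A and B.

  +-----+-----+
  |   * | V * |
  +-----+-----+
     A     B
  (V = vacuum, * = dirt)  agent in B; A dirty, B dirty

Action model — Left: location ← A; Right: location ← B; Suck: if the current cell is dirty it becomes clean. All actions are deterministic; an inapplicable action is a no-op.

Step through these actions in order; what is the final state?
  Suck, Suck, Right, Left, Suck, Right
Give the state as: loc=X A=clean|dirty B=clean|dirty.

loc=B A=clean B=clean

step 1/6 (Suck): loc=B A=dirty B=clean
step 2/6 (Suck): loc=B A=dirty B=clean
step 3/6 (Right): loc=B A=dirty B=clean
step 4/6 (Left): loc=A A=dirty B=clean
step 5/6 (Suck): loc=A A=clean B=clean
step 6/6 (Right): loc=B A=clean B=clean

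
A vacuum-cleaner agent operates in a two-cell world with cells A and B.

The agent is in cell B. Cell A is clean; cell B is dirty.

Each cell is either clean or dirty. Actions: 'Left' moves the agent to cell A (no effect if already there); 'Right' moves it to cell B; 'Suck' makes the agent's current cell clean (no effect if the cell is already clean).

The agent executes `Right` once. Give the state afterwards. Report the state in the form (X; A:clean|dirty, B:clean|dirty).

start: (B; A:clean, B:dirty)
t=1 Right ⇒ (B; A:clean, B:dirty)

(B; A:clean, B:dirty)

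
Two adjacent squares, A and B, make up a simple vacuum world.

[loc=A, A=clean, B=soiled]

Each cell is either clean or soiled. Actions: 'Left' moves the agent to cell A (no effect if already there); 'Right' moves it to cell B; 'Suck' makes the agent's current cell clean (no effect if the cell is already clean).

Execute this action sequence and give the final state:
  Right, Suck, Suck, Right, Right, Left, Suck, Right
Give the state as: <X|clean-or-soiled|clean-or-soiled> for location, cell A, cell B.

1) do Right; now <B|clean|soiled>
2) do Suck; now <B|clean|clean>
3) do Suck; now <B|clean|clean>
4) do Right; now <B|clean|clean>
5) do Right; now <B|clean|clean>
6) do Left; now <A|clean|clean>
7) do Suck; now <A|clean|clean>
8) do Right; now <B|clean|clean>

<B|clean|clean>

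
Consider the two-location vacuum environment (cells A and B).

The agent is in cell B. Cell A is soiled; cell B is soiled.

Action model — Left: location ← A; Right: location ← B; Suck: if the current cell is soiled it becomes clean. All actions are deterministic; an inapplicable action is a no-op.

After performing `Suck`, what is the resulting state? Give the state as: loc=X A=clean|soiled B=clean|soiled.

loc=B A=soiled B=clean

start: loc=B A=soiled B=soiled
Suck (#1): loc=B A=soiled B=clean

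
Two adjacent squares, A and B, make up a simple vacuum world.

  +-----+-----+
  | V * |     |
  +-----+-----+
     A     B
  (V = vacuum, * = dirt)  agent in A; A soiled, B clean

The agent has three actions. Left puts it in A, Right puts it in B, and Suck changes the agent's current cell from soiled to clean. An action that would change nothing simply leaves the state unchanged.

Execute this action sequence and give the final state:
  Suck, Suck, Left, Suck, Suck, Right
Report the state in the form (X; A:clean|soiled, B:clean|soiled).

[1] after Suck: (A; A:clean, B:clean)
[2] after Suck: (A; A:clean, B:clean)
[3] after Left: (A; A:clean, B:clean)
[4] after Suck: (A; A:clean, B:clean)
[5] after Suck: (A; A:clean, B:clean)
[6] after Right: (B; A:clean, B:clean)

(B; A:clean, B:clean)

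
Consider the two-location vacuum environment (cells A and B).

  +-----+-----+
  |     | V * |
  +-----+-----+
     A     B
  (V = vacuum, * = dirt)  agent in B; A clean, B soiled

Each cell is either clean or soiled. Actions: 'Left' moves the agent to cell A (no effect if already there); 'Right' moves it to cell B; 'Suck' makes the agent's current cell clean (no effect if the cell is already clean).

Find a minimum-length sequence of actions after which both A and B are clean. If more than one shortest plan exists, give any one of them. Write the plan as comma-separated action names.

Suck

t=1 Suck ⇒ <B|clean|clean>
min 1: B is soiled, one Suck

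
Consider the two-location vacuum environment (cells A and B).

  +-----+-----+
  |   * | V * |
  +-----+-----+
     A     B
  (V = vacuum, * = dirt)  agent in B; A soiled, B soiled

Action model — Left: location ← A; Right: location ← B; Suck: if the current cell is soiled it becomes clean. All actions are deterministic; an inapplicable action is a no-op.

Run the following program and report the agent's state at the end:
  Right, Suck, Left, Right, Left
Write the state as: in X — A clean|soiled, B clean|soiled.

t=1 Right ⇒ in B — A soiled, B soiled
t=2 Suck ⇒ in B — A soiled, B clean
t=3 Left ⇒ in A — A soiled, B clean
t=4 Right ⇒ in B — A soiled, B clean
t=5 Left ⇒ in A — A soiled, B clean

in A — A soiled, B clean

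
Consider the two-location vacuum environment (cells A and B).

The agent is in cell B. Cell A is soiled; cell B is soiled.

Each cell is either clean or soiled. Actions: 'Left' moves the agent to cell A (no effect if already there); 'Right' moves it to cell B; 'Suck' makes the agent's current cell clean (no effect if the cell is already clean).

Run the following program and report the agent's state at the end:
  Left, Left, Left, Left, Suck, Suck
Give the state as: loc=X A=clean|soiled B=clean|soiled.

loc=A A=clean B=soiled

1) do Left; now loc=A A=soiled B=soiled
2) do Left; now loc=A A=soiled B=soiled
3) do Left; now loc=A A=soiled B=soiled
4) do Left; now loc=A A=soiled B=soiled
5) do Suck; now loc=A A=clean B=soiled
6) do Suck; now loc=A A=clean B=soiled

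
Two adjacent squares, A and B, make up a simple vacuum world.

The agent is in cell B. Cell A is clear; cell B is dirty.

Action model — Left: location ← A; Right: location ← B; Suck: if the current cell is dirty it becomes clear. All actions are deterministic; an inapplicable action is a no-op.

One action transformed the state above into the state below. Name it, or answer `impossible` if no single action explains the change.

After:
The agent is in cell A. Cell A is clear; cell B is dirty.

Left

try  Left: (A; A:clear, B:dirty)  ← match
try Right: (B; A:clear, B:dirty)
try  Suck: (B; A:clear, B:clear)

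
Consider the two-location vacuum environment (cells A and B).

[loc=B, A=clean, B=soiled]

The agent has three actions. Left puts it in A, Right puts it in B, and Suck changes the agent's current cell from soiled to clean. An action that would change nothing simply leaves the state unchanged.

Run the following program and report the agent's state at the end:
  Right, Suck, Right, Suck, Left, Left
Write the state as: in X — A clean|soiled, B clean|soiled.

in A — A clean, B clean

1. Right → in B — A clean, B soiled
2. Suck → in B — A clean, B clean
3. Right → in B — A clean, B clean
4. Suck → in B — A clean, B clean
5. Left → in A — A clean, B clean
6. Left → in A — A clean, B clean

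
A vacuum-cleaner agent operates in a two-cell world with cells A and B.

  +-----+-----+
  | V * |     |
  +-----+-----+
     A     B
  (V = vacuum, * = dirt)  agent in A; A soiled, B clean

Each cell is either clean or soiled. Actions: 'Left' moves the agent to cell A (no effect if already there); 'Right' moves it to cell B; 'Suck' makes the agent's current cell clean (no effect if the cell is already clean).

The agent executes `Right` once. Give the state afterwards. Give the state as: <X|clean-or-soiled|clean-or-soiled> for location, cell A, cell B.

<B|soiled|clean>

start: <A|soiled|clean>
step 1/1 (Right): <B|soiled|clean>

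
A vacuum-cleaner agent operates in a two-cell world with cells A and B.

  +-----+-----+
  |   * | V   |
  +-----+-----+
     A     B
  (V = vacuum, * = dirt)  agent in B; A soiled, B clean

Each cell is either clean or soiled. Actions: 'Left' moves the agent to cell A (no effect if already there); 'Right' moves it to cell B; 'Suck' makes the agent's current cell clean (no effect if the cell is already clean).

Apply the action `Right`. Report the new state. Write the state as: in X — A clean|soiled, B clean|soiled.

start: in B — A soiled, B clean
1. Right → in B — A soiled, B clean

in B — A soiled, B clean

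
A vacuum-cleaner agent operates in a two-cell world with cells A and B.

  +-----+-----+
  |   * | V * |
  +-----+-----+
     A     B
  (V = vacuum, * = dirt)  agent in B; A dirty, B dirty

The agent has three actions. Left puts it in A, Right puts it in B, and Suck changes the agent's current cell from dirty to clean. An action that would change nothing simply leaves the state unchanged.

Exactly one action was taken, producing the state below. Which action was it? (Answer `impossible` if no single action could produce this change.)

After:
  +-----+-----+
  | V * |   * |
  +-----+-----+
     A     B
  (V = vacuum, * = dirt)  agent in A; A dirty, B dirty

Left

try  Left: <A|dirty|dirty>  ← match
try Right: <B|dirty|dirty>
try  Suck: <B|dirty|clean>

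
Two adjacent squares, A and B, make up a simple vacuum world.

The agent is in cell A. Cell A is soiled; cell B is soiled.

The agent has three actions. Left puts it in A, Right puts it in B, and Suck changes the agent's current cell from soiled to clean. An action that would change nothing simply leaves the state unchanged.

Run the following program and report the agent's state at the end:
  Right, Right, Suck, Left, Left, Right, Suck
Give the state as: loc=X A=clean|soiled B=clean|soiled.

loc=B A=soiled B=clean

t=1 Right ⇒ loc=B A=soiled B=soiled
t=2 Right ⇒ loc=B A=soiled B=soiled
t=3 Suck ⇒ loc=B A=soiled B=clean
t=4 Left ⇒ loc=A A=soiled B=clean
t=5 Left ⇒ loc=A A=soiled B=clean
t=6 Right ⇒ loc=B A=soiled B=clean
t=7 Suck ⇒ loc=B A=soiled B=clean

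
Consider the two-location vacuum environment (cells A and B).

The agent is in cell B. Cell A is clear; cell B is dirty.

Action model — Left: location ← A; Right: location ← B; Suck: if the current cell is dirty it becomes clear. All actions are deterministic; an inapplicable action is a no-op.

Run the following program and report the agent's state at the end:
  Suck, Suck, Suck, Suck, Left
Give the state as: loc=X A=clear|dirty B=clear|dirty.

loc=A A=clear B=clear

t=1 Suck ⇒ loc=B A=clear B=clear
t=2 Suck ⇒ loc=B A=clear B=clear
t=3 Suck ⇒ loc=B A=clear B=clear
t=4 Suck ⇒ loc=B A=clear B=clear
t=5 Left ⇒ loc=A A=clear B=clear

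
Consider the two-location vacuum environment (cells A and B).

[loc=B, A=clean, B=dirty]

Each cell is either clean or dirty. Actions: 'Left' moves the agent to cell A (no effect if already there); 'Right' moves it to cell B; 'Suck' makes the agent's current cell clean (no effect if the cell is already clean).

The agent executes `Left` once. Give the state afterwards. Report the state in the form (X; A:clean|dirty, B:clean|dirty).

(A; A:clean, B:dirty)

start: (B; A:clean, B:dirty)
1. Left → (A; A:clean, B:dirty)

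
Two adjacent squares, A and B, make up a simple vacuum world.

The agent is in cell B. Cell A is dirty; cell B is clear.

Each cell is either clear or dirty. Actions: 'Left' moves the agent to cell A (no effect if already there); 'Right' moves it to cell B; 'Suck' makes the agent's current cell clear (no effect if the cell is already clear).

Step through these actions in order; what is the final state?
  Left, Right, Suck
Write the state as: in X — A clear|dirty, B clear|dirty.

Left (#1): in A — A dirty, B clear
Right (#2): in B — A dirty, B clear
Suck (#3): in B — A dirty, B clear

in B — A dirty, B clear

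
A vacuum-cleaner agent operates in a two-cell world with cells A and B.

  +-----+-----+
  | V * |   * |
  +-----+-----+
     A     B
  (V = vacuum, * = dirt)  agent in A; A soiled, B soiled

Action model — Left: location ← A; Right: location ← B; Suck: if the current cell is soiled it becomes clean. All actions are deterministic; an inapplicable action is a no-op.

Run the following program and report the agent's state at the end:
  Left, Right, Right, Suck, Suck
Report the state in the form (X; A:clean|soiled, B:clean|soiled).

1) do Left; now (A; A:soiled, B:soiled)
2) do Right; now (B; A:soiled, B:soiled)
3) do Right; now (B; A:soiled, B:soiled)
4) do Suck; now (B; A:soiled, B:clean)
5) do Suck; now (B; A:soiled, B:clean)

(B; A:soiled, B:clean)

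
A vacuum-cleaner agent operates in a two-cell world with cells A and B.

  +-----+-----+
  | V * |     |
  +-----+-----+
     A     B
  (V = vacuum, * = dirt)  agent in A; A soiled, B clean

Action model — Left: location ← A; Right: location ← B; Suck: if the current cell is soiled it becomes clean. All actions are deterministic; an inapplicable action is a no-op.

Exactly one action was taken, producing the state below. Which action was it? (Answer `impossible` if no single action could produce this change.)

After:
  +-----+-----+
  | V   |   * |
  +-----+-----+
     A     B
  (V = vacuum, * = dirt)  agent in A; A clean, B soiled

try  Left: (A; A:soiled, B:clean)
try Right: (B; A:soiled, B:clean)
try  Suck: (A; A:clean, B:clean)
no single action produces the after-state

impossible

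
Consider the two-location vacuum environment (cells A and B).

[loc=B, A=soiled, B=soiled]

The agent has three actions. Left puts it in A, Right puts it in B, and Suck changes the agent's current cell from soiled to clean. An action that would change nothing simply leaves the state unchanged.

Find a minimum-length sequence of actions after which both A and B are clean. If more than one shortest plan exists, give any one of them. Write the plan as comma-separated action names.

Suck, Left, Suck

[1] after Suck: (B; A:soiled, B:clean)
[2] after Left: (A; A:soiled, B:clean)
[3] after Suck: (A; A:clean, B:clean)
min 3: Suck B + move + Suck A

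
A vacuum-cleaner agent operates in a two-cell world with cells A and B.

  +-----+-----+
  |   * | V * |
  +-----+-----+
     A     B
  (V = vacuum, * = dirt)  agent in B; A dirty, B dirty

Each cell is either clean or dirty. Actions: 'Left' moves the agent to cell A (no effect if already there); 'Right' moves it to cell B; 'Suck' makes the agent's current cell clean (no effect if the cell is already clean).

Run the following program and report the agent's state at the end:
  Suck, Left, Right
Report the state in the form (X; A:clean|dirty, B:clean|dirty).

step 1/3 (Suck): (B; A:dirty, B:clean)
step 2/3 (Left): (A; A:dirty, B:clean)
step 3/3 (Right): (B; A:dirty, B:clean)

(B; A:dirty, B:clean)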